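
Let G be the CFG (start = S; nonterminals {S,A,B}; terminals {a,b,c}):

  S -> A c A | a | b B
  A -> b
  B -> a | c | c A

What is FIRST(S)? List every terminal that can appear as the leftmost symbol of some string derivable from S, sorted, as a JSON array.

FIRST sets, iterate to fixpoint:
iter 1:
  A via A→b: +{b}
  B via B→a: +{a}
  B via B→c: +{c}
  S via S→A c A: +{b}
  S via S→a: +{a}
  FIRST[S]={a,b}  FIRST[A]={b}  FIRST[B]={a,c}
iter 2: — fixpoint
  FIRST[S]={a,b}  FIRST[A]={b}  FIRST[B]={a,c}

FIRST(S) = ["a", "b"]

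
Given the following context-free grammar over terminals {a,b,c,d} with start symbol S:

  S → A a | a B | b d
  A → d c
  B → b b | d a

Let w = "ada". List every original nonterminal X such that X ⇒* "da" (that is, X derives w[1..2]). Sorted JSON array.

CNF form of G:
  S -> A T3 | T2 T0 | T3 B
  A -> T0 T1
  B -> T0 T3 | T2 T2
  T0 -> d
  T1 -> c
  T2 -> b
  T3 -> a

CYK fill — only the sub-triangle for w[1..2]:
  cell(1,1) d: {T0}  orig:{}
  cell(2,2) a: {T3}  orig:{}
  cell(1,2) da: {B}

Original NTs in T[1,2] deriving "da": ["B"]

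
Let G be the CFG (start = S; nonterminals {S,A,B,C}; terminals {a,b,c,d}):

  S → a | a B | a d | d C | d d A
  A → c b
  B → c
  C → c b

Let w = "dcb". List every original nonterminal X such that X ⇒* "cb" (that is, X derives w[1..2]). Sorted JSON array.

Convert to CNF:
  S -> T2 B | T2 T3 | T3 C | T3 X4 | a
  A -> T0 T1
  B -> c
  C -> T0 T1
  T0 -> c
  T1 -> b
  T2 -> a
  T3 -> d
  X4 -> T3 A

CYK fill — only the sub-triangle for w[1..2]:
  T[1,1] 'c' = {B,T0}  orig:{B}
  T[2,2] 'b' = {T1}  orig:{}
  T[1,2] 'cb' = {A,C}

Original NTs in T[1,2] deriving "cb": ["A", "C"]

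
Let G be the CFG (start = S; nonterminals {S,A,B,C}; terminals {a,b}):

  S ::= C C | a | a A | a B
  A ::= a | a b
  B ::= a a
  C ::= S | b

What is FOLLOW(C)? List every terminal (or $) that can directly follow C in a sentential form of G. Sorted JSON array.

FIRST sets, iterate to fixpoint:
round 1:
  A via A→a: +{a}
  B via B→a a: +{a}
  C via C→b: +{b}
  S via S→C C: +{b}
  S via S→a: +{a}
  S: {a,b}  A: {a}  B: {a}  C: {b}
round 2:
  C via C→S: +{a}
  S: {a,b}  A: {a}  B: {a}  C: {a,b}
round 3: done
  S: {a,b}  A: {a}  B: {a}  C: {a,b}

FOLLOW sets:
seed FOLLOW(S) with $
[1]
  S→C C: FOLLOW(C) ⊇ FIRST(C) = {a,b}; new: +{a,b}
  S→C C: FOLLOW(C) ⊇ FOLLOW(S) ⊇ {$}; new: +{$}
  S→a A: FOLLOW(A) ⊇ FOLLOW(S) ⊇ {$}; new: +{$}
  S→a B: FOLLOW(B) ⊇ FOLLOW(S) ⊇ {$}; new: +{$}
  FOLLOW[S]={$}  FOLLOW[A]={$}  FOLLOW[B]={$}  FOLLOW[C]={$,a,b}
[2]
  C→S: FOLLOW(S) ⊇ FOLLOW(C) ⊇ {$,a,b}; new: +{a,b}
  S→a A: FOLLOW(A) ⊇ FOLLOW(S) ⊇ {$,a,b}; new: +{a,b}
  S→a B: FOLLOW(B) ⊇ FOLLOW(S) ⊇ {$,a,b}; new: +{a,b}
  FOLLOW[S]={$,a,b}  FOLLOW[A]={$,a,b}  FOLLOW[B]={$,a,b}  FOLLOW[C]={$,a,b}
[3] done
  FOLLOW[S]={$,a,b}  FOLLOW[A]={$,a,b}  FOLLOW[B]={$,a,b}  FOLLOW[C]={$,a,b}

FOLLOW(C) = ["$", "a", "b"]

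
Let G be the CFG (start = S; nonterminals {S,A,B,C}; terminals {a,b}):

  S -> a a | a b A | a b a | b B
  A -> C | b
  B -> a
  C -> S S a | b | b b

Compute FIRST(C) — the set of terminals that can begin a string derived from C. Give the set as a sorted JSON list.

Compute FIRST by fixpoint:
pass 1:
  A via A→b: +{b}
  B via B→a: +{a}
  C via C→b: +{b}
  S via S→a a: +{a}
  S via S→b B: +{b}
  S: {a,b}  A: {b}  B: {a}  C: {b}
pass 2:
  C via C→S S a: +{a}
  S: {a,b}  A: {b}  B: {a}  C: {a,b}
pass 3:
  A via A→C: +{a}
  S: {a,b}  A: {a,b}  B: {a}  C: {a,b}
pass 4: — fixpoint
  S: {a,b}  A: {a,b}  B: {a}  C: {a,b}

FIRST(C) = ["a", "b"]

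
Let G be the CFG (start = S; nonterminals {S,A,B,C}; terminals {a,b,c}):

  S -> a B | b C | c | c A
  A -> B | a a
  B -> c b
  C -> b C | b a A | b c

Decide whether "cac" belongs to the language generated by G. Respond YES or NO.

CNF form of G:
  S -> T0 B | T1 A | T2 C | c
  A -> T0 T0 | T1 T2
  B -> T1 T2
  C -> T2 C | T2 T1 | T2 X3
  T0 -> a
  T1 -> c
  T2 -> b
  X3 -> T0 A

Fill CYK table bottom-up:
  T[0,0] 'c' = {S,T1}  orig:{S}
  T[1,1] 'a' = {T0}  orig:{}
  T[2,2] 'c' = {S,T1}  orig:{S}
  T[0,1] 'ca' = ∅
  T[1,2] 'ac' = ∅
  T[0,2] 'cac' = ∅

S ∉ T[0,2] ⇒ NO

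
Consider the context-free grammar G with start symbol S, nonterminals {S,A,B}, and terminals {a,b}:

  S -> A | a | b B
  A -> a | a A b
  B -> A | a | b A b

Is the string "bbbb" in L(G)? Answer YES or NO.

Convert to CNF:
  S -> T0 X5 | T1 B | a
  A -> T0 X2 | a
  B -> T0 X3 | T1 X4 | a
  T0 -> a
  T1 -> b
  X2 -> A T1
  X3 -> A T1
  X4 -> A T1
  X5 -> A T1

Fill CYK table bottom-up:
  cell(0,0) b: {T1}  orig:{}
  cell(1,1) b: {T1}  orig:{}
  cell(2,2) b: {T1}  orig:{}
  cell(3,3) b: {T1}  orig:{}
  cell(0,1) bb: ∅
  cell(1,2) bb: ∅
  cell(2,3) bb: ∅
  cell(0,2) bbb: ∅
  cell(1,3) bbb: ∅
  cell(0,3) bbbb: ∅

S ∉ T[0,3] ⇒ NO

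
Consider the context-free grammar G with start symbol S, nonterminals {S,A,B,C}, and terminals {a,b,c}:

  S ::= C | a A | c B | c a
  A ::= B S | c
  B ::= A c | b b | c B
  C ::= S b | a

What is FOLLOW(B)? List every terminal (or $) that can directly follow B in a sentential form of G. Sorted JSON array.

FIRST sets, iterate to fixpoint:
[1]
  A via A→c: +{c}
  B via B→A c: +{c}
  B via B→b b: +{b}
  C via C→a: +{a}
  S via S→C: +{a}
  S via S→c B: +{c}
  FIRST(S)={a,c}  FIRST(A)={c}  FIRST(B)={b,c}  FIRST(C)={a}
[2]
  A via A→B S: +{b}
  C via C→S b: +{c}
  FIRST(S)={a,c}  FIRST(A)={b,c}  FIRST(B)={b,c}  FIRST(C)={a,c}
[3] (no change)
  FIRST(S)={a,c}  FIRST(A)={b,c}  FIRST(B)={b,c}  FIRST(C)={a,c}

FOLLOW iteration:
FOLLOW(S) := {$}
round 1:
  A→B S: FOLLOW(B) ⊇ FIRST(S) = {a,c}; new: +{a,c}
  B→A c: FOLLOW(A) ⊇ FIRST(c) = {c}; new: +{c}
  C→S b: FOLLOW(S) ⊇ FIRST(b) = {b}; new: +{b}
  S→C: FOLLOW(C) ⊇ FOLLOW(S) ⊇ {$,b}; new: +{$,b}
  S→a A: FOLLOW(A) ⊇ FOLLOW(S) ⊇ {$,b}; new: +{$,b}
  S→c B: FOLLOW(B) ⊇ FOLLOW(S) ⊇ {$,b}; new: +{$,b}
  FOLLOW[S]={$,b}  FOLLOW[A]={$,b,c}  FOLLOW[B]={$,a,b,c}  FOLLOW[C]={$,b}
round 2:
  A→B S: FOLLOW(S) ⊇ FOLLOW(A) ⊇ {$,b,c}; new: +{c}
  S→C: FOLLOW(C) ⊇ FOLLOW(S) ⊇ {$,b,c}; new: +{c}
  FOLLOW[S]={$,b,c}  FOLLOW[A]={$,b,c}  FOLLOW[B]={$,a,b,c}  FOLLOW[C]={$,b,c}
round 3: (no change)
  FOLLOW[S]={$,b,c}  FOLLOW[A]={$,b,c}  FOLLOW[B]={$,a,b,c}  FOLLOW[C]={$,b,c}

FOLLOW(B) = ["$", "a", "b", "c"]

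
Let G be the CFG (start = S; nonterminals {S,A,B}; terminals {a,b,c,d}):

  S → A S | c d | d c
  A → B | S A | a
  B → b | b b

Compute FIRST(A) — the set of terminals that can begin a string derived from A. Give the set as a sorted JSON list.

Compute FIRST by fixpoint:
pass 1:
  A via A→a: +{a}
  B via B→b: +{b}
  S via S→A S: +{a}
  S via S→c d: +{c}
  S via S→d c: +{d}
  S: {a,c,d}  A: {a}  B: {b}
pass 2:
  A via A→B: +{b}
  A via A→S A: +{c,d}
  S via S→A S: +{b}
  S: {a,b,c,d}  A: {a,b,c,d}  B: {b}
pass 3: — fixpoint
  S: {a,b,c,d}  A: {a,b,c,d}  B: {b}

FIRST(A) = ["a", "b", "c", "d"]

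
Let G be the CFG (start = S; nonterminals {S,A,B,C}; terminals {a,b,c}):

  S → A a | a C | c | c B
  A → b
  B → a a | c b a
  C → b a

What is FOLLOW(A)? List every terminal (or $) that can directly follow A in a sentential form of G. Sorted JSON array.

FIRST sets, iterate to fixpoint:
iter 1:
  A via A→b: +{b}
  B via B→a a: +{a}
  B via B→c b a: +{c}
  C via C→b a: +{b}
  S via S→A a: +{b}
  S via S→a C: +{a}
  S via S→c: +{c}
  FIRST(S)={a,b,c}  FIRST(A)={b}  FIRST(B)={a,c}  FIRST(C)={b}
iter 2: done
  FIRST(S)={a,b,c}  FIRST(A)={b}  FIRST(B)={a,c}  FIRST(C)={b}

Compute FOLLOW by fixpoint:
seed FOLLOW(S) with $
iter 1:
  S→A a: FOLLOW(A) ⊇ FIRST(a) = {a}; new: +{a}
  S→a C: FOLLOW(C) ⊇ FOLLOW(S) ⊇ {$}; new: +{$}
  S→c B: FOLLOW(B) ⊇ FOLLOW(S) ⊇ {$}; new: +{$}
  FOLLOW[S]={$}  FOLLOW[A]={a}  FOLLOW[B]={$}  FOLLOW[C]={$}
iter 2: (stable)
  FOLLOW[S]={$}  FOLLOW[A]={a}  FOLLOW[B]={$}  FOLLOW[C]={$}

FOLLOW(A) = ["a"]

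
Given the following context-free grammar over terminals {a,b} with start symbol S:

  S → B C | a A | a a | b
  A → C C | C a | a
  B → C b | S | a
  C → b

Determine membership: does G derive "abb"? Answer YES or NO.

Convert to CNF:
  S -> B C | T0 A | T0 T0 | b
  A -> C C | C T0 | a
  B -> B C | C T1 | T0 A | T0 T0 | a | b
  C -> b
  T0 -> a
  T1 -> b

CYK table (by increasing span):
  cell(0,0) a: {A,B,T0}  orig:{A,B}
  cell(1,1) b: {B,C,S,T1}  orig:{B,C,S}
  cell(2,2) b: {B,C,S,T1}  orig:{B,C,S}
  cell(0,1) ab: {B,S}
  cell(1,2) bb: {A,B,S}
  cell(0,2) abb: {B,S}

S ∈ T[0,2] ⇒ YES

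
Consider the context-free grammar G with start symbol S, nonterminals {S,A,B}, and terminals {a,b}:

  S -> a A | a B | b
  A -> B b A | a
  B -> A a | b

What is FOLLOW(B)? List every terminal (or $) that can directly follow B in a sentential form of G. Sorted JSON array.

Compute FIRST by fixpoint:
[1]
  A via A→a: +{a}
  B via B→A a: +{a}
  B via B→b: +{b}
  S via S→a A: +{a}
  S via S→b: +{b}
  FIRST[S]={a,b}  FIRST[A]={a}  FIRST[B]={a,b}
[2]
  A via A→B b A: +{b}
  FIRST[S]={a,b}  FIRST[A]={a,b}  FIRST[B]={a,b}
[3] (no change)
  FIRST[S]={a,b}  FIRST[A]={a,b}  FIRST[B]={a,b}

Compute FOLLOW by fixpoint:
seed FOLLOW(S) with $
round 1:
  A→B b A: FOLLOW(B) ⊇ FIRST(b) = {b}; new: +{b}
  B→A a: FOLLOW(A) ⊇ FIRST(a) = {a}; new: +{a}
  S→a A: FOLLOW(A) ⊇ FOLLOW(S) ⊇ {$}; new: +{$}
  S→a B: FOLLOW(B) ⊇ FOLLOW(S) ⊇ {$}; new: +{$}
  S: {$}  A: {$,a}  B: {$,b}
round 2: — fixpoint
  S: {$}  A: {$,a}  B: {$,b}

FOLLOW(B) = ["$", "b"]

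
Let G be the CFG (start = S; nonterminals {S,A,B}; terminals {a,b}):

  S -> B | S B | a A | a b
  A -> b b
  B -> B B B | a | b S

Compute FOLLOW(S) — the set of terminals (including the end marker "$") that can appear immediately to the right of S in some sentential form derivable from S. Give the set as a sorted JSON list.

FIRST sets, iterate to fixpoint:
iter 1:
  A via A→b b: +{b}
  B via B→a: +{a}
  B via B→b S: +{b}
  S via S→B: +{a,b}
  FIRST(S)={a,b}  FIRST(A)={b}  FIRST(B)={a,b}
iter 2: (no change)
  FIRST(S)={a,b}  FIRST(A)={b}  FIRST(B)={a,b}

Compute FOLLOW by fixpoint:
initialize: $ ∈ FOLLOW(S)
[1]
  B→B B B: FOLLOW(B) ⊇ FIRST(B) = {a,b}; new: +{a,b}
  B→b S: FOLLOW(S) ⊇ FOLLOW(B) ⊇ {a,b}; new: +{a,b}
  S→B: FOLLOW(B) ⊇ FOLLOW(S) ⊇ {$,a,b}; new: +{$}
  S→a A: FOLLOW(A) ⊇ FOLLOW(S) ⊇ {$,a,b}; new: +{$,a,b}
  FOLLOW[S]={$,a,b}  FOLLOW[A]={$,a,b}  FOLLOW[B]={$,a,b}
[2] (stable)
  FOLLOW[S]={$,a,b}  FOLLOW[A]={$,a,b}  FOLLOW[B]={$,a,b}

FOLLOW(S) = ["$", "a", "b"]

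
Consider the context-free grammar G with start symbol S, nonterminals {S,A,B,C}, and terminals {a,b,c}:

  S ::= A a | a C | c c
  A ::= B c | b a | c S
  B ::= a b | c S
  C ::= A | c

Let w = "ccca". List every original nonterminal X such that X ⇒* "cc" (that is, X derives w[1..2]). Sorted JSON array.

Convert to CNF:
  S -> A T2 | T0 T0 | T2 C
  A -> B T0 | T0 S | T1 T2
  B -> T0 S | T2 T1
  C -> B T0 | T0 S | T1 T2 | c
  T0 -> c
  T1 -> b
  T2 -> a

CYK fill (cells [i..j] with 1 ≤ i ≤ j ≤ 2 only):
  [1..1]={C,T0}  "c"  orig:{C}
  [2..2]={C,T0}  "c"  orig:{C}
  [1..2]={S}  "cc"

Original NTs in T[1,2] deriving "cc": ["S"]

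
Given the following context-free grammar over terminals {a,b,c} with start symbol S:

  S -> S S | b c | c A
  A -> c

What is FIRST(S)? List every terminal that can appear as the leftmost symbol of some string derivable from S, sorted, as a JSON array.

Compute FIRST by fixpoint:
[1]
  A via A→c: +{c}
  S via S→b c: +{b}
  S via S→c A: +{c}
  FIRST[S]={b,c}  FIRST[A]={c}
[2] done
  FIRST[S]={b,c}  FIRST[A]={c}

FIRST(S) = ["b", "c"]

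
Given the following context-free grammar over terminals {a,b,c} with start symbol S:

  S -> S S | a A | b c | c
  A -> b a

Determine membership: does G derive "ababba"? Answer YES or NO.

Convert to CNF:
  S -> S S | T0 T2 | T1 A | c
  A -> T0 T1
  T0 -> b
  T1 -> a
  T2 -> c

CYK table (by increasing span):
  cell(0,0) a: {T1}  orig:{}
  cell(1,1) b: {T0}  orig:{}
  cell(2,2) a: {T1}  orig:{}
  cell(3,3) b: {T0}  orig:{}
  cell(4,4) b: {T0}  orig:{}
  cell(5,5) a: {T1}  orig:{}
  cell(0,1) ab: ∅
  cell(1,2) ba: {A}
  cell(2,3) ab: ∅
  cell(3,4) bb: ∅
  cell(4,5) ba: {A}
  cell(0,2) aba: {S}
  cell(1,3) bab: ∅
  cell(2,4) abb: ∅
  cell(3,5) bba: ∅
  cell(0,3) abab: ∅
  cell(1,4) babb: ∅
  cell(2,5) abba: ∅
  cell(0,4) ababb: ∅
  cell(1,5) babba: ∅
  cell(0,5) ababba: ∅

S ∉ T[0,5] ⇒ NO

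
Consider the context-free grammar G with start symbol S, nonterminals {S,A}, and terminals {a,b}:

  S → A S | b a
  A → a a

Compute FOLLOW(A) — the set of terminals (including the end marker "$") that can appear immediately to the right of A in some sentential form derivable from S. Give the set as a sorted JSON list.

FIRST iteration:
iter 1:
  A via A→a a: +{a}
  S via S→A S: +{a}
  S via S→b a: +{b}
  FIRST[S]={a,b}  FIRST[A]={a}
iter 2: done
  FIRST[S]={a,b}  FIRST[A]={a}

FOLLOW iteration:
FOLLOW(S) := {$}
pass 1:
  S→A S: FOLLOW(A) ⊇ FIRST(S) = {a,b}; new: +{a,b}
  FOLLOW[S]={$}  FOLLOW[A]={a,b}
pass 2: — fixpoint
  FOLLOW[S]={$}  FOLLOW[A]={a,b}

FOLLOW(A) = ["a", "b"]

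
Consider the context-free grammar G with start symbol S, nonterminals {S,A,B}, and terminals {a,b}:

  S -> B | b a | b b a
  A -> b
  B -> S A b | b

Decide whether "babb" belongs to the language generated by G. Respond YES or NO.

Convert to CNF:
  S -> S X3 | T0 T1 | T0 X4 | b
  A -> b
  B -> S X2 | b
  T0 -> b
  T1 -> a
  X2 -> A T0
  X3 -> A T0
  X4 -> T0 T1

CYK table (by increasing span):
  T[0,0] 'b' = {A,B,S,T0}  orig:{A,B,S}
  T[1,1] 'a' = {T1}  orig:{}
  T[2,2] 'b' = {A,B,S,T0}  orig:{A,B,S}
  T[3,3] 'b' = {A,B,S,T0}  orig:{A,B,S}
  T[0,1] 'ba' = {S,X4}  orig:{S}
  T[1,2] 'ab' = ∅
  T[2,3] 'bb' = {X2,X3}  orig:{}
  T[0,2] 'bab' = ∅
  T[1,3] 'abb' = ∅
  T[0,3] 'babb' = {B,S}

S ∈ T[0,3] ⇒ YES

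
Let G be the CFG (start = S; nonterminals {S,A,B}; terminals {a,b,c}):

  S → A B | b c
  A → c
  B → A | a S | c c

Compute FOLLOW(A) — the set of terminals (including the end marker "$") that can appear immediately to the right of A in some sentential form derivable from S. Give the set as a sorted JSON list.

Compute FIRST by fixpoint:
round 1:
  A via A→c: +{c}
  B via B→A: +{c}
  B via B→a S: +{a}
  S via S→A B: +{c}
  S via S→b c: +{b}
  S: {b,c}  A: {c}  B: {a,c}
round 2: (stable)
  S: {b,c}  A: {c}  B: {a,c}

Compute FOLLOW by fixpoint:
initialize: $ ∈ FOLLOW(S)
pass 1:
  S→A B: FOLLOW(A) ⊇ FIRST(B) = {a,c}; new: +{a,c}
  S→A B: FOLLOW(B) ⊇ FOLLOW(S) ⊇ {$}; new: +{$}
  FOLLOW[S]={$}  FOLLOW[A]={a,c}  FOLLOW[B]={$}
pass 2:
  B→A: FOLLOW(A) ⊇ FOLLOW(B) ⊇ {$}; new: +{$}
  FOLLOW[S]={$}  FOLLOW[A]={$,a,c}  FOLLOW[B]={$}
pass 3: (stable)
  FOLLOW[S]={$}  FOLLOW[A]={$,a,c}  FOLLOW[B]={$}

FOLLOW(A) = ["$", "a", "c"]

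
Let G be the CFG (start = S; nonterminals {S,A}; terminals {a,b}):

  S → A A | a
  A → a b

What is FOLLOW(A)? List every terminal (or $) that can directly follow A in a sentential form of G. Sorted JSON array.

FIRST iteration:
pass 1:
  A via A→a b: +{a}
  S via S→A A: +{a}
  FIRST[S]={a}  FIRST[A]={a}
pass 2: — fixpoint
  FIRST[S]={a}  FIRST[A]={a}

FOLLOW iteration:
initialize: $ ∈ FOLLOW(S)
[1]
  S→A A: FOLLOW(A) ⊇ FIRST(A) = {a}; new: +{a}
  S→A A: FOLLOW(A) ⊇ FOLLOW(S) ⊇ {$}; new: +{$}
  FOLLOW[S]={$}  FOLLOW[A]={$,a}
[2] done
  FOLLOW[S]={$}  FOLLOW[A]={$,a}

FOLLOW(A) = ["$", "a"]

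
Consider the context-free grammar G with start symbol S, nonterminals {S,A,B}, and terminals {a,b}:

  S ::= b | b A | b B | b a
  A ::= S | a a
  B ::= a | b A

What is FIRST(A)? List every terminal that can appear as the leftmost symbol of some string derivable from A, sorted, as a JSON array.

FIRST iteration:
[1]
  A via A→a a: +{a}
  B via B→a: +{a}
  B via B→b A: +{b}
  S via S→b: +{b}
  FIRST[S]={b}  FIRST[A]={a}  FIRST[B]={a,b}
[2]
  A via A→S: +{b}
  FIRST[S]={b}  FIRST[A]={a,b}  FIRST[B]={a,b}
[3] (no change)
  FIRST[S]={b}  FIRST[A]={a,b}  FIRST[B]={a,b}

FIRST(A) = ["a", "b"]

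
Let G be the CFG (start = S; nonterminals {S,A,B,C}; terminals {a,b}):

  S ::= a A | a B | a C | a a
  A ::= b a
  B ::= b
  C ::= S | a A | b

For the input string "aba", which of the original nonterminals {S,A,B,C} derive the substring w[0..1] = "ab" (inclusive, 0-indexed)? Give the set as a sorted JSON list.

CNF form of G:
  S -> T1 A | T1 B | T1 C | T1 T1
  A -> T0 T1
  B -> b
  C -> T1 A | T1 B | T1 C | T1 T1 | b
  T0 -> b
  T1 -> a

CYK fill (cells [i..j] with 0 ≤ i ≤ j ≤ 1 only):
  cell(0,0) a: {T1}  orig:{}
  cell(1,1) b: {B,C,T0}  orig:{B,C}
  cell(0,1) ab: {C,S}

Original NTs in T[0,1] deriving "ab": ["C", "S"]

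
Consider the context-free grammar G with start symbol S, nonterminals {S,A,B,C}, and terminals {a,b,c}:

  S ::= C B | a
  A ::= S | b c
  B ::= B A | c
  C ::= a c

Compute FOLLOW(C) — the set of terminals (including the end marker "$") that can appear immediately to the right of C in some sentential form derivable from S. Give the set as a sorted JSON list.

FIRST sets, iterate to fixpoint:
iter 1:
  A via A→b c: +{b}
  B via B→c: +{c}
  C via C→a c: +{a}
  S via S→C B: +{a}
  FIRST[S]={a}  FIRST[A]={b}  FIRST[B]={c}  FIRST[C]={a}
iter 2:
  A via A→S: +{a}
  FIRST[S]={a}  FIRST[A]={a,b}  FIRST[B]={c}  FIRST[C]={a}
iter 3: (stable)
  FIRST[S]={a}  FIRST[A]={a,b}  FIRST[B]={c}  FIRST[C]={a}

FOLLOW iteration:
seed FOLLOW(S) with $
pass 1:
  B→B A: FOLLOW(B) ⊇ FIRST(A) = {a,b}; new: +{a,b}
  B→B A: FOLLOW(A) ⊇ FOLLOW(B) ⊇ {a,b}; new: +{a,b}
  S→C B: FOLLOW(C) ⊇ FIRST(B) = {c}; new: +{c}
  S→C B: FOLLOW(B) ⊇ FOLLOW(S) ⊇ {$}; new: +{$}
  FOLLOW(S)={$}  FOLLOW(A)={a,b}  FOLLOW(B)={$,a,b}  FOLLOW(C)={c}
pass 2:
  A→S: FOLLOW(S) ⊇ FOLLOW(A) ⊇ {a,b}; new: +{a,b}
  B→B A: FOLLOW(A) ⊇ FOLLOW(B) ⊇ {$,a,b}; new: +{$}
  FOLLOW(S)={$,a,b}  FOLLOW(A)={$,a,b}  FOLLOW(B)={$,a,b}  FOLLOW(C)={c}
pass 3: done
  FOLLOW(S)={$,a,b}  FOLLOW(A)={$,a,b}  FOLLOW(B)={$,a,b}  FOLLOW(C)={c}

FOLLOW(C) = ["c"]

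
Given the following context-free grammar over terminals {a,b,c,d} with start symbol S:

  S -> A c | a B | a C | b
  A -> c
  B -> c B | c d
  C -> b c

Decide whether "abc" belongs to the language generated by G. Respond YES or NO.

Convert to CNF:
  S -> A T0 | T3 B | T3 C | b
  A -> c
  B -> T0 B | T0 T1
  C -> T2 T0
  T0 -> c
  T1 -> d
  T2 -> b
  T3 -> a

CYK fill:
  T[0,0] 'a' = {T3}  orig:{}
  T[1,1] 'b' = {S,T2}  orig:{S}
  T[2,2] 'c' = {A,T0}  orig:{A}
  T[0,1] 'ab' = ∅
  T[1,2] 'bc' = {C}
  T[0,2] 'abc' = {S}

S ∈ T[0,2] ⇒ YES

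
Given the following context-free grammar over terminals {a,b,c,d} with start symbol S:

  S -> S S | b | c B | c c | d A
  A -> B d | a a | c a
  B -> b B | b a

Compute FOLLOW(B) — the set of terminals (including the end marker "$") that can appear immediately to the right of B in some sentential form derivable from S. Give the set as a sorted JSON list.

FIRST sets, iterate to fixpoint:
iter 1:
  A via A→a a: +{a}
  A via A→c a: +{c}
  B via B→b B: +{b}
  S via S→b: +{b}
  S via S→c B: +{c}
  S via S→d A: +{d}
  FIRST[S]={b,c,d}  FIRST[A]={a,c}  FIRST[B]={b}
iter 2:
  A via A→B d: +{b}
  FIRST[S]={b,c,d}  FIRST[A]={a,b,c}  FIRST[B]={b}
iter 3: (no change)
  FIRST[S]={b,c,d}  FIRST[A]={a,b,c}  FIRST[B]={b}

FOLLOW sets:
initialize: $ ∈ FOLLOW(S)
pass 1:
  A→B d: FOLLOW(B) ⊇ FIRST(d) = {d}; new: +{d}
  S→S S: FOLLOW(S) ⊇ FIRST(S) = {b,c,d}; new: +{b,c,d}
  S→c B: FOLLOW(B) ⊇ FOLLOW(S) ⊇ {$,b,c,d}; new: +{$,b,c}
  S→d A: FOLLOW(A) ⊇ FOLLOW(S) ⊇ {$,b,c,d}; new: +{$,b,c,d}
  FOLLOW[S]={$,b,c,d}  FOLLOW[A]={$,b,c,d}  FOLLOW[B]={$,b,c,d}
pass 2: — fixpoint
  FOLLOW[S]={$,b,c,d}  FOLLOW[A]={$,b,c,d}  FOLLOW[B]={$,b,c,d}

FOLLOW(B) = ["$", "b", "c", "d"]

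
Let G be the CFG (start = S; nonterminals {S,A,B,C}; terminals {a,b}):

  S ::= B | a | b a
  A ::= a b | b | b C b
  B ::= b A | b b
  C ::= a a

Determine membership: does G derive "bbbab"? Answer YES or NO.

CNF form of G:
  S -> T1 A | T1 T0 | T1 T1 | a
  A -> T0 T1 | T1 X2 | b
  B -> T1 A | T1 T1
  C -> T0 T0
  T0 -> a
  T1 -> b
  X2 -> C T1

CYK fill:
  [0..0]={A,T1}  "b"  orig:{A}
  [1..1]={A,T1}  "b"  orig:{A}
  [2..2]={A,T1}  "b"  orig:{A}
  [3..3]={S,T0}  "a"  orig:{S}
  [4..4]={A,T1}  "b"  orig:{A}
  [0..1]={B,S}  "bb"
  [1..2]={B,S}  "bb"
  [2..3]={S}  "ba"
  [3..4]={A}  "ab"
  [0..2]=∅  "bbb"
  [1..3]=∅  "bba"
  [2..4]={B,S}  "bab"
  [0..3]=∅  "bbba"
  [1..4]=∅  "bbab"
  [0..4]=∅  "bbbab"

S ∉ T[0,4] ⇒ NO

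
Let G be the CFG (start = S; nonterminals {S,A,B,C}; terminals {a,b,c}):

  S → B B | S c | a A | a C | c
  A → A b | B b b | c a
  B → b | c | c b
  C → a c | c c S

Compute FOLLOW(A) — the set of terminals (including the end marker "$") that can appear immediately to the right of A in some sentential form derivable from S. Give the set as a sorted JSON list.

FIRST sets, iterate to fixpoint:
iter 1:
  A via A→c a: +{c}
  B via B→b: +{b}
  B via B→c: +{c}
  C via C→a c: +{a}
  C via C→c c S: +{c}
  S via S→B B: +{b,c}
  S via S→a A: +{a}
  FIRST[S]={a,b,c}  FIRST[A]={c}  FIRST[B]={b,c}  FIRST[C]={a,c}
iter 2:
  A via A→B b b: +{b}
  FIRST[S]={a,b,c}  FIRST[A]={b,c}  FIRST[B]={b,c}  FIRST[C]={a,c}
iter 3: (no change)
  FIRST[S]={a,b,c}  FIRST[A]={b,c}  FIRST[B]={b,c}  FIRST[C]={a,c}

FOLLOW sets:
FOLLOW(S) := {$}
pass 1:
  A→A b: FOLLOW(A) ⊇ FIRST(b) = {b}; new: +{b}
  A→B b b: FOLLOW(B) ⊇ FIRST(b) = {b}; new: +{b}
  S→B B: FOLLOW(B) ⊇ FIRST(B) = {b,c}; new: +{c}
  S→B B: FOLLOW(B) ⊇ FOLLOW(S) ⊇ {$}; new: +{$}
  S→S c: FOLLOW(S) ⊇ FIRST(c) = {c}; new: +{c}
  S→a A: FOLLOW(A) ⊇ FOLLOW(S) ⊇ {$,c}; new: +{$,c}
  S→a C: FOLLOW(C) ⊇ FOLLOW(S) ⊇ {$,c}; new: +{$,c}
  S: {$,c}  A: {$,b,c}  B: {$,b,c}  C: {$,c}
pass 2: (no change)
  S: {$,c}  A: {$,b,c}  B: {$,b,c}  C: {$,c}

FOLLOW(A) = ["$", "b", "c"]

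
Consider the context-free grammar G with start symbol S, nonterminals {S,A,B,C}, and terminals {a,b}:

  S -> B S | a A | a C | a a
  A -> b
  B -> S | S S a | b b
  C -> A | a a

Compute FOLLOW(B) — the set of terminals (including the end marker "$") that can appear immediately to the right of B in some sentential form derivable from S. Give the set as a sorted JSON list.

Compute FIRST by fixpoint:
[1]
  A via A→b: +{b}
  B via B→b b: +{b}
  C via C→A: +{b}
  C via C→a a: +{a}
  S via S→B S: +{b}
  S via S→a A: +{a}
  FIRST[S]={a,b}  FIRST[A]={b}  FIRST[B]={b}  FIRST[C]={a,b}
[2]
  B via B→S: +{a}
  FIRST[S]={a,b}  FIRST[A]={b}  FIRST[B]={a,b}  FIRST[C]={a,b}
[3] done
  FIRST[S]={a,b}  FIRST[A]={b}  FIRST[B]={a,b}  FIRST[C]={a,b}

Compute FOLLOW by fixpoint:
initialize: $ ∈ FOLLOW(S)
round 1:
  B→S S a: FOLLOW(S) ⊇ FIRST(S) = {a,b}; new: +{a,b}
  S→B S: FOLLOW(B) ⊇ FIRST(S) = {a,b}; new: +{a,b}
  S→a A: FOLLOW(A) ⊇ FOLLOW(S) ⊇ {$,a,b}; new: +{$,a,b}
  S→a C: FOLLOW(C) ⊇ FOLLOW(S) ⊇ {$,a,b}; new: +{$,a,b}
  FOLLOW(S)={$,a,b}  FOLLOW(A)={$,a,b}  FOLLOW(B)={a,b}  FOLLOW(C)={$,a,b}
round 2: (stable)
  FOLLOW(S)={$,a,b}  FOLLOW(A)={$,a,b}  FOLLOW(B)={a,b}  FOLLOW(C)={$,a,b}

FOLLOW(B) = ["a", "b"]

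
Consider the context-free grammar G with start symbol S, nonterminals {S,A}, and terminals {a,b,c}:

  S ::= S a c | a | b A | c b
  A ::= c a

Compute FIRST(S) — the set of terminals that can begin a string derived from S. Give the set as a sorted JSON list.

FIRST sets, iterate to fixpoint:
iter 1:
  A via A→c a: +{c}
  S via S→a: +{a}
  S via S→b A: +{b}
  S via S→c b: +{c}
  FIRST[S]={a,b,c}  FIRST[A]={c}
iter 2: (stable)
  FIRST[S]={a,b,c}  FIRST[A]={c}

FIRST(S) = ["a", "b", "c"]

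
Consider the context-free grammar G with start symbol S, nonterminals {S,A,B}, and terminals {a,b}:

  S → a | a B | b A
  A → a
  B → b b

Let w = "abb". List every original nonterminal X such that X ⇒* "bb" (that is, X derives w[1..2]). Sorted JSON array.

Convert to CNF:
  S -> T0 A | T1 B | a
  A -> a
  B -> T0 T0
  T0 -> b
  T1 -> a

Fill CYK table bottom-up — only the sub-triangle for w[1..2]:
  [1..1]={T0}  "b"  orig:{}
  [2..2]={T0}  "b"  orig:{}
  [1..2]={B}  "bb"

Original NTs in T[1,2] deriving "bb": ["B"]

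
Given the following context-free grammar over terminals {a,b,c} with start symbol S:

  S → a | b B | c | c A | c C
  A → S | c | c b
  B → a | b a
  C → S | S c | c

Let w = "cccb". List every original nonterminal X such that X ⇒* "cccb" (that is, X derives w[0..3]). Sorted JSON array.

CNF form of G:
  S -> T0 B | T1 A | T1 C | a | c
  A -> T0 B | T1 A | T1 C | T1 T0 | a | c
  B -> T0 T2 | a
  C -> S T1 | T0 B | T1 A | T1 C | a | c
  T0 -> b
  T1 -> c
  T2 -> a

Fill CYK table bottom-up, restricted to cells inside w[0..3]:
  T[0,0] 'c' = {A,C,S,T1}  orig:{A,C,S}
  T[1,1] 'c' = {A,C,S,T1}  orig:{A,C,S}
  T[2,2] 'c' = {A,C,S,T1}  orig:{A,C,S}
  T[3,3] 'b' = {T0}  orig:{}
  T[0,1] 'cc' = {A,C,S}
  T[1,2] 'cc' = {A,C,S}
  T[2,3] 'cb' = {A}
  T[0,2] 'ccc' = {A,C,S}
  T[1,3] 'ccb' = {A,C,S}
  T[0,3] 'cccb' = {A,C,S}

Original NTs in T[0,3] deriving "cccb": ["A", "C", "S"]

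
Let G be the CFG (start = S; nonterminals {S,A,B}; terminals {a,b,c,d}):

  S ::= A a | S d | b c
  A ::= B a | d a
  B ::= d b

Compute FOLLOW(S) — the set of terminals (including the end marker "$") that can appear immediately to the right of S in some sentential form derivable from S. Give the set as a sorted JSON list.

FIRST iteration:
pass 1:
  A via A→d a: +{d}
  B via B→d b: +{d}
  S via S→A a: +{d}
  S via S→b c: +{b}
  FIRST(S)={b,d}  FIRST(A)={d}  FIRST(B)={d}
pass 2: done
  FIRST(S)={b,d}  FIRST(A)={d}  FIRST(B)={d}

FOLLOW sets:
initialize: $ ∈ FOLLOW(S)
[1]
  A→B a: FOLLOW(B) ⊇ FIRST(a) = {a}; new: +{a}
  S→A a: FOLLOW(A) ⊇ FIRST(a) = {a}; new: +{a}
  S→S d: FOLLOW(S) ⊇ FIRST(d) = {d}; new: +{d}
  S: {$,d}  A: {a}  B: {a}
[2] done
  S: {$,d}  A: {a}  B: {a}

FOLLOW(S) = ["$", "d"]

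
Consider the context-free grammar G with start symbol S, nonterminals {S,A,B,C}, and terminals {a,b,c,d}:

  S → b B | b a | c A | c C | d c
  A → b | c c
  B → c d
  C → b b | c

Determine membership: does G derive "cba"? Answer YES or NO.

Convert to CNF:
  S -> T0 A | T0 C | T1 T0 | T2 B | T2 T3
  A -> T0 T0 | b
  B -> T0 T1
  C -> T2 T2 | c
  T0 -> c
  T1 -> d
  T2 -> b
  T3 -> a

CYK fill:
  [0..0]={C,T0}  "c"  orig:{C}
  [1..1]={A,T2}  "b"  orig:{A}
  [2..2]={T3}  "a"  orig:{}
  [0..1]={S}  "cb"
  [1..2]={S}  "ba"
  [0..2]=∅  "cba"

S ∉ T[0,2] ⇒ NO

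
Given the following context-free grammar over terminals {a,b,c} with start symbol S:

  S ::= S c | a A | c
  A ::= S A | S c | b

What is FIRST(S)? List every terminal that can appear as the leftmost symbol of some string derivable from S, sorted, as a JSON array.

Compute FIRST by fixpoint:
[1]
  A via A→b: +{b}
  S via S→a A: +{a}
  S via S→c: +{c}
  S: {a,c}  A: {b}
[2]
  A via A→S A: +{a,c}
  S: {a,c}  A: {a,b,c}
[3] — fixpoint
  S: {a,c}  A: {a,b,c}

FIRST(S) = ["a", "c"]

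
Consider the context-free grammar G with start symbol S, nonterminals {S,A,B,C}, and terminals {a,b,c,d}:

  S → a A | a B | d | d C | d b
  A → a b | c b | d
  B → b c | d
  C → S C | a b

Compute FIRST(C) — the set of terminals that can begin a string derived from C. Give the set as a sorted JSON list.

FIRST sets, iterate to fixpoint:
round 1:
  A via A→a b: +{a}
  A via A→c b: +{c}
  A via A→d: +{d}
  B via B→b c: +{b}
  B via B→d: +{d}
  C via C→a b: +{a}
  S via S→a A: +{a}
  S via S→d: +{d}
  S: {a,d}  A: {a,c,d}  B: {b,d}  C: {a}
round 2:
  C via C→S C: +{d}
  S: {a,d}  A: {a,c,d}  B: {b,d}  C: {a,d}
round 3: done
  S: {a,d}  A: {a,c,d}  B: {b,d}  C: {a,d}

FIRST(C) = ["a", "d"]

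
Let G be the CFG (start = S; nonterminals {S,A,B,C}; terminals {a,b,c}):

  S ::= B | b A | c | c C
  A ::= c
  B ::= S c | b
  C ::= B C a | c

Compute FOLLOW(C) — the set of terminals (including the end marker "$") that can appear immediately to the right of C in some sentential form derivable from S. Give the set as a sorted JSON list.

FIRST sets, iterate to fixpoint:
pass 1:
  A via A→c: +{c}
  B via B→b: +{b}
  C via C→B C a: +{b}
  C via C→c: +{c}
  S via S→B: +{b}
  S via S→c: +{c}
  FIRST[S]={b,c}  FIRST[A]={c}  FIRST[B]={b}  FIRST[C]={b,c}
pass 2:
  B via B→S c: +{c}
  FIRST[S]={b,c}  FIRST[A]={c}  FIRST[B]={b,c}  FIRST[C]={b,c}
pass 3: — fixpoint
  FIRST[S]={b,c}  FIRST[A]={c}  FIRST[B]={b,c}  FIRST[C]={b,c}

Compute FOLLOW by fixpoint:
seed FOLLOW(S) with $
round 1:
  B→S c: FOLLOW(S) ⊇ FIRST(c) = {c}; new: +{c}
  C→B C a: FOLLOW(B) ⊇ FIRST(C) = {b,c}; new: +{b,c}
  C→B C a: FOLLOW(C) ⊇ FIRST(a) = {a}; new: +{a}
  S→B: FOLLOW(B) ⊇ FOLLOW(S) ⊇ {$,c}; new: +{$}
  S→b A: FOLLOW(A) ⊇ FOLLOW(S) ⊇ {$,c}; new: +{$,c}
  S→c C: FOLLOW(C) ⊇ FOLLOW(S) ⊇ {$,c}; new: +{$,c}
  S: {$,c}  A: {$,c}  B: {$,b,c}  C: {$,a,c}
round 2: — fixpoint
  S: {$,c}  A: {$,c}  B: {$,b,c}  C: {$,a,c}

FOLLOW(C) = ["$", "a", "c"]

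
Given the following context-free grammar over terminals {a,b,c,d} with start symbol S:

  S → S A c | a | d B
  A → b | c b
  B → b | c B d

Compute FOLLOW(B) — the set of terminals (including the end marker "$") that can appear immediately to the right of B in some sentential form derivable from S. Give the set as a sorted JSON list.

FIRST iteration:
pass 1:
  A via A→b: +{b}
  A via A→c b: +{c}
  B via B→b: +{b}
  B via B→c B d: +{c}
  S via S→a: +{a}
  S via S→d B: +{d}
  S: {a,d}  A: {b,c}  B: {b,c}
pass 2: (stable)
  S: {a,d}  A: {b,c}  B: {b,c}

FOLLOW iteration:
FOLLOW(S) := {$}
pass 1:
  B→c B d: FOLLOW(B) ⊇ FIRST(d) = {d}; new: +{d}
  S→S A c: FOLLOW(S) ⊇ FIRST(A) = {b,c}; new: +{b,c}
  S→S A c: FOLLOW(A) ⊇ FIRST(c) = {c}; new: +{c}
  S→d B: FOLLOW(B) ⊇ FOLLOW(S) ⊇ {$,b,c}; new: +{$,b,c}
  S: {$,b,c}  A: {c}  B: {$,b,c,d}
pass 2: (stable)
  S: {$,b,c}  A: {c}  B: {$,b,c,d}

FOLLOW(B) = ["$", "b", "c", "d"]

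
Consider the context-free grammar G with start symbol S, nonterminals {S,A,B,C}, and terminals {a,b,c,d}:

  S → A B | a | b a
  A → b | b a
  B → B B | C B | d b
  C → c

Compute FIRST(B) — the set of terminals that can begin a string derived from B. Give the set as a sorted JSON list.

Compute FIRST by fixpoint:
[1]
  A via A→b: +{b}
  B via B→d b: +{d}
  C via C→c: +{c}
  S via S→A B: +{b}
  S via S→a: +{a}
  FIRST[S]={a,b}  FIRST[A]={b}  FIRST[B]={d}  FIRST[C]={c}
[2]
  B via B→C B: +{c}
  FIRST[S]={a,b}  FIRST[A]={b}  FIRST[B]={c,d}  FIRST[C]={c}
[3] (stable)
  FIRST[S]={a,b}  FIRST[A]={b}  FIRST[B]={c,d}  FIRST[C]={c}

FIRST(B) = ["c", "d"]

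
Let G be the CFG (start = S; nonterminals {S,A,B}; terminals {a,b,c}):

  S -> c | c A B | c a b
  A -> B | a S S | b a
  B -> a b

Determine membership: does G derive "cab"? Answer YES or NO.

Convert to CNF:
  S -> T2 X4 | T2 X5 | c
  A -> T0 T1 | T0 X3 | T1 T0
  B -> T0 T1
  T0 -> a
  T1 -> b
  T2 -> c
  X3 -> S S
  X4 -> A B
  X5 -> T0 T1

Fill CYK table bottom-up:
  cell(0,0) c: {S,T2}  orig:{S}
  cell(1,1) a: {T0}  orig:{}
  cell(2,2) b: {T1}  orig:{}
  cell(0,1) ca: ∅
  cell(1,2) ab: {A,B,X5}  orig:{A,B}
  cell(0,2) cab: {S}

S ∈ T[0,2] ⇒ YES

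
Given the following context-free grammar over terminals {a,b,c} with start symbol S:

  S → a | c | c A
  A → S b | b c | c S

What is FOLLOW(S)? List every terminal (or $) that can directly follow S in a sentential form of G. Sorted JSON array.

FIRST iteration:
[1]
  A via A→b c: +{b}
  A via A→c S: +{c}
  S via S→a: +{a}
  S via S→c: +{c}
  FIRST[S]={a,c}  FIRST[A]={b,c}
[2]
  A via A→S b: +{a}
  FIRST[S]={a,c}  FIRST[A]={a,b,c}
[3] (no change)
  FIRST[S]={a,c}  FIRST[A]={a,b,c}

Compute FOLLOW by fixpoint:
initialize: $ ∈ FOLLOW(S)
[1]
  A→S b: FOLLOW(S) ⊇ FIRST(b) = {b}; new: +{b}
  S→c A: FOLLOW(A) ⊇ FOLLOW(S) ⊇ {$,b}; new: +{$,b}
  FOLLOW(S)={$,b}  FOLLOW(A)={$,b}
[2] — fixpoint
  FOLLOW(S)={$,b}  FOLLOW(A)={$,b}

FOLLOW(S) = ["$", "b"]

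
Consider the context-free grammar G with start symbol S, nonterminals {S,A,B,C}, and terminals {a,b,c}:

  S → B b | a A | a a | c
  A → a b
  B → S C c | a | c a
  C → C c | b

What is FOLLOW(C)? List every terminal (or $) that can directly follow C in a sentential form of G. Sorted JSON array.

Compute FIRST by fixpoint:
[1]
  A via A→a b: +{a}
  B via B→a: +{a}
  B via B→c a: +{c}
  C via C→b: +{b}
  S via S→B b: +{a,c}
  S: {a,c}  A: {a}  B: {a,c}  C: {b}
[2] done
  S: {a,c}  A: {a}  B: {a,c}  C: {b}

FOLLOW iteration:
seed FOLLOW(S) with $
iter 1:
  B→S C c: FOLLOW(S) ⊇ FIRST(C) = {b}; new: +{b}
  B→S C c: FOLLOW(C) ⊇ FIRST(c) = {c}; new: +{c}
  S→B b: FOLLOW(B) ⊇ FIRST(b) = {b}; new: +{b}
  S→a A: FOLLOW(A) ⊇ FOLLOW(S) ⊇ {$,b}; new: +{$,b}
  S: {$,b}  A: {$,b}  B: {b}  C: {c}
iter 2: done
  S: {$,b}  A: {$,b}  B: {b}  C: {c}

FOLLOW(C) = ["c"]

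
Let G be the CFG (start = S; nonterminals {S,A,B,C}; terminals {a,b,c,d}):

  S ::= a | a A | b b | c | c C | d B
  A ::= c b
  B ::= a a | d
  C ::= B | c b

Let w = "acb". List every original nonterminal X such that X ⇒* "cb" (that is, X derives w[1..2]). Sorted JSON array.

CNF form of G:
  S -> T0 C | T1 T1 | T2 A | T3 B | a | c
  A -> T0 T1
  B -> T2 T2 | d
  C -> T0 T1 | T2 T2 | d
  T0 -> c
  T1 -> b
  T2 -> a
  T3 -> d

CYK fill, restricted to cells inside w[1..2]:
  cell(1,1) c: {S,T0}  orig:{S}
  cell(2,2) b: {T1}  orig:{}
  cell(1,2) cb: {A,C}

Original NTs in T[1,2] deriving "cb": ["A", "C"]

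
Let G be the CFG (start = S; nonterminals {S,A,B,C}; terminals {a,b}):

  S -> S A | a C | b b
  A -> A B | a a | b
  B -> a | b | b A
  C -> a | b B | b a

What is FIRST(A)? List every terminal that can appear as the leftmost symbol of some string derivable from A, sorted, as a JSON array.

FIRST iteration:
[1]
  A via A→a a: +{a}
  A via A→b: +{b}
  B via B→a: +{a}
  B via B→b: +{b}
  C via C→a: +{a}
  C via C→b B: +{b}
  S via S→a C: +{a}
  S via S→b b: +{b}
  FIRST[S]={a,b}  FIRST[A]={a,b}  FIRST[B]={a,b}  FIRST[C]={a,b}
[2] done
  FIRST[S]={a,b}  FIRST[A]={a,b}  FIRST[B]={a,b}  FIRST[C]={a,b}

FIRST(A) = ["a", "b"]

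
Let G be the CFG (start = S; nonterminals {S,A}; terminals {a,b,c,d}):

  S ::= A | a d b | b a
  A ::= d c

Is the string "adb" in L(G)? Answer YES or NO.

Convert to CNF:
  S -> T0 T1 | T2 X4 | T3 T2
  A -> T0 T1
  T0 -> d
  T1 -> c
  T2 -> a
  T3 -> b
  X4 -> T0 T3

CYK fill:
  cell(0,0) a: {T2}  orig:{}
  cell(1,1) d: {T0}  orig:{}
  cell(2,2) b: {T3}  orig:{}
  cell(0,1) ad: ∅
  cell(1,2) db: {X4}  orig:{}
  cell(0,2) adb: {S}

S ∈ T[0,2] ⇒ YES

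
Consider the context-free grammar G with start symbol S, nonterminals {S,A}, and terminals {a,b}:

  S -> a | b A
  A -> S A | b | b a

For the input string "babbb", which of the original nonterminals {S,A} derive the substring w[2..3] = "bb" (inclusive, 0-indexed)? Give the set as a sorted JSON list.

Convert to CNF:
  S -> T0 A | a
  A -> S A | T0 T1 | b
  T0 -> b
  T1 -> a

Fill CYK table bottom-up, restricted to cells inside w[2..3]:
  T[2,2] 'b' = {A,T0}  orig:{A}
  T[3,3] 'b' = {A,T0}  orig:{A}
  T[2,3] 'bb' = {S}

Original NTs in T[2,3] deriving "bb": ["S"]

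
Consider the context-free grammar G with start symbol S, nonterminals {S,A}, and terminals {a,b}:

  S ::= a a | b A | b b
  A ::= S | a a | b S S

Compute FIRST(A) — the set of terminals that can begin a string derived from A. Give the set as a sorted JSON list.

FIRST iteration:
iter 1:
  A via A→a a: +{a}
  A via A→b S S: +{b}
  S via S→a a: +{a}
  S via S→b A: +{b}
  FIRST[S]={a,b}  FIRST[A]={a,b}
iter 2: done
  FIRST[S]={a,b}  FIRST[A]={a,b}

FIRST(A) = ["a", "b"]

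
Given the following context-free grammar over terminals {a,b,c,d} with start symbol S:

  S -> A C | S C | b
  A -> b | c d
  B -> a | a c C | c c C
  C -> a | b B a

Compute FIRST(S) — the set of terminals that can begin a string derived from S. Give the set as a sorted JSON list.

FIRST sets, iterate to fixpoint:
iter 1:
  A via A→b: +{b}
  A via A→c d: +{c}
  B via B→a: +{a}
  B via B→c c C: +{c}
  C via C→a: +{a}
  C via C→b B a: +{b}
  S via S→A C: +{b,c}
  S: {b,c}  A: {b,c}  B: {a,c}  C: {a,b}
iter 2: (stable)
  S: {b,c}  A: {b,c}  B: {a,c}  C: {a,b}

FIRST(S) = ["b", "c"]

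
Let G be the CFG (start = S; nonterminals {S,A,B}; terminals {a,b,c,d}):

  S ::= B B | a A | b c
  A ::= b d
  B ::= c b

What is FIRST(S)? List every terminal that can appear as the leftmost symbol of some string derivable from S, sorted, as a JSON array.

FIRST sets, iterate to fixpoint:
round 1:
  A via A→b d: +{b}
  B via B→c b: +{c}
  S via S→B B: +{c}
  S via S→a A: +{a}
  S via S→b c: +{b}
  FIRST(S)={a,b,c}  FIRST(A)={b}  FIRST(B)={c}
round 2: (stable)
  FIRST(S)={a,b,c}  FIRST(A)={b}  FIRST(B)={c}

FIRST(S) = ["a", "b", "c"]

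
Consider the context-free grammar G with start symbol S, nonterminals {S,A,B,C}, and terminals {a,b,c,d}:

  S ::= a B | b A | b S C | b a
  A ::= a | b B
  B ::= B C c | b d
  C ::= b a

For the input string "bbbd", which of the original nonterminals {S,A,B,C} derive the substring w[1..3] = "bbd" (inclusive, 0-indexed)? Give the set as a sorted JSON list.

Convert to CNF:
  S -> T0 A | T0 T3 | T0 X5 | T3 B
  A -> T0 B | a
  B -> B X4 | T0 T2
  C -> T0 T3
  T0 -> b
  T1 -> c
  T2 -> d
  T3 -> a
  X4 -> C T1
  X5 -> S C

CYK fill — only the sub-triangle for w[1..3]:
  cell(1,1) b: {T0}  orig:{}
  cell(2,2) b: {T0}  orig:{}
  cell(3,3) d: {T2}  orig:{}
  cell(1,2) bb: ∅
  cell(2,3) bd: {B}
  cell(1,3) bbd: {A}

Original NTs in T[1,3] deriving "bbd": ["A"]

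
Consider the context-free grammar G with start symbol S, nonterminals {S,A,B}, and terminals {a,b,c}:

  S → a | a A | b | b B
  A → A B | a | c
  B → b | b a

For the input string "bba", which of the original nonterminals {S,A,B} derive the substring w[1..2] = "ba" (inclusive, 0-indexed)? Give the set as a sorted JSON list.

Convert to CNF:
  S -> T0 B | T1 A | a | b
  A -> A B | a | c
  B -> T0 T1 | b
  T0 -> b
  T1 -> a

Fill CYK table bottom-up, restricted to cells inside w[1..2]:
  T[1,1] 'b' = {B,S,T0}  orig:{B,S}
  T[2,2] 'a' = {A,S,T1}  orig:{A,S}
  T[1,2] 'ba' = {B}

Original NTs in T[1,2] deriving "ba": ["B"]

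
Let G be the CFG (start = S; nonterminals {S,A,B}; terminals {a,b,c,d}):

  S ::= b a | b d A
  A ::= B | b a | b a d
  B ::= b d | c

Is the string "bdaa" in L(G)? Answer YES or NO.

CNF form of G:
  S -> T0 T1 | T0 X4
  A -> T0 T1 | T0 T2 | T0 X3 | c
  B -> T0 T2 | c
  T0 -> b
  T1 -> a
  T2 -> d
  X3 -> T1 T2
  X4 -> T2 A

CYK table (by increasing span):
  [0..0]={T0}  "b"  orig:{}
  [1..1]={T2}  "d"  orig:{}
  [2..2]={T1}  "a"  orig:{}
  [3..3]={T1}  "a"  orig:{}
  [0..1]={A,B}  "bd"
  [1..2]=∅  "da"
  [2..3]=∅  "aa"
  [0..2]=∅  "bda"
  [1..3]=∅  "daa"
  [0..3]=∅  "bdaa"

S ∉ T[0,3] ⇒ NO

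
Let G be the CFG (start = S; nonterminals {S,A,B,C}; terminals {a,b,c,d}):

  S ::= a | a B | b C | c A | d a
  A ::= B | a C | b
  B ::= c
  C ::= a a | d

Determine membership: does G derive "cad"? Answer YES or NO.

CNF form of G:
  S -> T0 B | T1 C | T2 A | T3 T0 | a
  A -> T0 C | b | c
  B -> c
  C -> T0 T0 | d
  T0 -> a
  T1 -> b
  T2 -> c
  T3 -> d

Fill CYK table bottom-up:
  T[0,0] 'c' = {A,B,T2}  orig:{A,B}
  T[1,1] 'a' = {S,T0}  orig:{S}
  T[2,2] 'd' = {C,T3}  orig:{C}
  T[0,1] 'ca' = ∅
  T[1,2] 'ad' = {A}
  T[0,2] 'cad' = {S}

S ∈ T[0,2] ⇒ YES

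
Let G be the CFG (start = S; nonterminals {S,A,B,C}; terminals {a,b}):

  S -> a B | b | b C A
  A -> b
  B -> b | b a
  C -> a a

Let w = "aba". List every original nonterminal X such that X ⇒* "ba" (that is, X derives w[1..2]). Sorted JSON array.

CNF form of G:
  S -> T0 X2 | T1 B | b
  A -> b
  B -> T0 T1 | b
  C -> T1 T1
  T0 -> b
  T1 -> a
  X2 -> C A

Fill CYK table bottom-up — only the sub-triangle for w[1..2]:
  [1..1]={A,B,S,T0}  "b"  orig:{A,B,S}
  [2..2]={T1}  "a"  orig:{}
  [1..2]={B}  "ba"

Original NTs in T[1,2] deriving "ba": ["B"]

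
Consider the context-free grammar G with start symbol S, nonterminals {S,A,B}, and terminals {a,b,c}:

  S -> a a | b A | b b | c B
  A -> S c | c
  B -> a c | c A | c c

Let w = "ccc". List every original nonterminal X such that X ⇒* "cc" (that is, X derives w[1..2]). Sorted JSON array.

CNF form of G:
  S -> T0 B | T1 T1 | T2 A | T2 T2
  A -> S T0 | c
  B -> T0 A | T0 T0 | T1 T0
  T0 -> c
  T1 -> a
  T2 -> b

CYK fill, restricted to cells inside w[1..2]:
  T[1,1] 'c' = {A,T0}  orig:{A}
  T[2,2] 'c' = {A,T0}  orig:{A}
  T[1,2] 'cc' = {B}

Original NTs in T[1,2] deriving "cc": ["B"]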